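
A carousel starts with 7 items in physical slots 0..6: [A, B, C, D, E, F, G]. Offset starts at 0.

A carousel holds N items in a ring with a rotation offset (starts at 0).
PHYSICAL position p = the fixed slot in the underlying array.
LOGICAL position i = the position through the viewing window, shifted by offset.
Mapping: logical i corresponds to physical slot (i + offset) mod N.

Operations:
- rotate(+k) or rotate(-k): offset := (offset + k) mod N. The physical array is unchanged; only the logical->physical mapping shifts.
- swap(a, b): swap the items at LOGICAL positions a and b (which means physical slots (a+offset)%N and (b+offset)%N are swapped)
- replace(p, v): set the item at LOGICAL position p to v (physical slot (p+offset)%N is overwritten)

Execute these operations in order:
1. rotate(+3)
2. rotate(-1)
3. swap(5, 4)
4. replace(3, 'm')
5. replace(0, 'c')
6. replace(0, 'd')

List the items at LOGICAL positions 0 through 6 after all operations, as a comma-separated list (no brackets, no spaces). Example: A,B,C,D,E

Answer: d,D,E,m,A,G,B

Derivation:
After op 1 (rotate(+3)): offset=3, physical=[A,B,C,D,E,F,G], logical=[D,E,F,G,A,B,C]
After op 2 (rotate(-1)): offset=2, physical=[A,B,C,D,E,F,G], logical=[C,D,E,F,G,A,B]
After op 3 (swap(5, 4)): offset=2, physical=[G,B,C,D,E,F,A], logical=[C,D,E,F,A,G,B]
After op 4 (replace(3, 'm')): offset=2, physical=[G,B,C,D,E,m,A], logical=[C,D,E,m,A,G,B]
After op 5 (replace(0, 'c')): offset=2, physical=[G,B,c,D,E,m,A], logical=[c,D,E,m,A,G,B]
After op 6 (replace(0, 'd')): offset=2, physical=[G,B,d,D,E,m,A], logical=[d,D,E,m,A,G,B]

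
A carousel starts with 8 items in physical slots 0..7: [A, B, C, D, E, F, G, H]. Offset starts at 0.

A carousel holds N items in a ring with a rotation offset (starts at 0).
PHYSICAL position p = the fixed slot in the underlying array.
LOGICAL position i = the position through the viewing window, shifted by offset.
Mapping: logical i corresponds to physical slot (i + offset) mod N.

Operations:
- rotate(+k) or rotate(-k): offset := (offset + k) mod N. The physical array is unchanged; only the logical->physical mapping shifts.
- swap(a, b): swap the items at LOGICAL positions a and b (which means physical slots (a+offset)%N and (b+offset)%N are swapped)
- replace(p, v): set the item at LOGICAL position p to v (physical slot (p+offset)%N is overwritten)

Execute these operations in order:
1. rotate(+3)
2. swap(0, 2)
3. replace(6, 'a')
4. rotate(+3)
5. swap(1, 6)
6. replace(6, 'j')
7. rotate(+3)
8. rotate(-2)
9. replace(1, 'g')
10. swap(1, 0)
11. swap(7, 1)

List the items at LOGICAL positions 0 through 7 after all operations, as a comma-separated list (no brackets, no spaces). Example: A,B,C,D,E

Answer: g,G,a,C,F,j,D,E

Derivation:
After op 1 (rotate(+3)): offset=3, physical=[A,B,C,D,E,F,G,H], logical=[D,E,F,G,H,A,B,C]
After op 2 (swap(0, 2)): offset=3, physical=[A,B,C,F,E,D,G,H], logical=[F,E,D,G,H,A,B,C]
After op 3 (replace(6, 'a')): offset=3, physical=[A,a,C,F,E,D,G,H], logical=[F,E,D,G,H,A,a,C]
After op 4 (rotate(+3)): offset=6, physical=[A,a,C,F,E,D,G,H], logical=[G,H,A,a,C,F,E,D]
After op 5 (swap(1, 6)): offset=6, physical=[A,a,C,F,H,D,G,E], logical=[G,E,A,a,C,F,H,D]
After op 6 (replace(6, 'j')): offset=6, physical=[A,a,C,F,j,D,G,E], logical=[G,E,A,a,C,F,j,D]
After op 7 (rotate(+3)): offset=1, physical=[A,a,C,F,j,D,G,E], logical=[a,C,F,j,D,G,E,A]
After op 8 (rotate(-2)): offset=7, physical=[A,a,C,F,j,D,G,E], logical=[E,A,a,C,F,j,D,G]
After op 9 (replace(1, 'g')): offset=7, physical=[g,a,C,F,j,D,G,E], logical=[E,g,a,C,F,j,D,G]
After op 10 (swap(1, 0)): offset=7, physical=[E,a,C,F,j,D,G,g], logical=[g,E,a,C,F,j,D,G]
After op 11 (swap(7, 1)): offset=7, physical=[G,a,C,F,j,D,E,g], logical=[g,G,a,C,F,j,D,E]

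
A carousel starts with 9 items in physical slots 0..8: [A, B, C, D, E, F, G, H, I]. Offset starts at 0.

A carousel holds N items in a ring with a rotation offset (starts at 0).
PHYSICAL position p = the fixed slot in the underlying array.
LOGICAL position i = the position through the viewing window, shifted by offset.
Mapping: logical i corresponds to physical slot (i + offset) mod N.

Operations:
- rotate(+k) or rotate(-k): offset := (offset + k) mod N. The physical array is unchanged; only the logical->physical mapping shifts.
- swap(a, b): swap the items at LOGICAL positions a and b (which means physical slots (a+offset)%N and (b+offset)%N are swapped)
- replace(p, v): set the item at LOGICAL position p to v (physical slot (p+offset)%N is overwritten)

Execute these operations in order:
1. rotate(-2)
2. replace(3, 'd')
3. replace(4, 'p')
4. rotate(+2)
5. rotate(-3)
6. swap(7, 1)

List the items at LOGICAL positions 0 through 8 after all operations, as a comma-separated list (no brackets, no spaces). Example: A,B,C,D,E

Answer: G,E,I,A,d,p,D,H,F

Derivation:
After op 1 (rotate(-2)): offset=7, physical=[A,B,C,D,E,F,G,H,I], logical=[H,I,A,B,C,D,E,F,G]
After op 2 (replace(3, 'd')): offset=7, physical=[A,d,C,D,E,F,G,H,I], logical=[H,I,A,d,C,D,E,F,G]
After op 3 (replace(4, 'p')): offset=7, physical=[A,d,p,D,E,F,G,H,I], logical=[H,I,A,d,p,D,E,F,G]
After op 4 (rotate(+2)): offset=0, physical=[A,d,p,D,E,F,G,H,I], logical=[A,d,p,D,E,F,G,H,I]
After op 5 (rotate(-3)): offset=6, physical=[A,d,p,D,E,F,G,H,I], logical=[G,H,I,A,d,p,D,E,F]
After op 6 (swap(7, 1)): offset=6, physical=[A,d,p,D,H,F,G,E,I], logical=[G,E,I,A,d,p,D,H,F]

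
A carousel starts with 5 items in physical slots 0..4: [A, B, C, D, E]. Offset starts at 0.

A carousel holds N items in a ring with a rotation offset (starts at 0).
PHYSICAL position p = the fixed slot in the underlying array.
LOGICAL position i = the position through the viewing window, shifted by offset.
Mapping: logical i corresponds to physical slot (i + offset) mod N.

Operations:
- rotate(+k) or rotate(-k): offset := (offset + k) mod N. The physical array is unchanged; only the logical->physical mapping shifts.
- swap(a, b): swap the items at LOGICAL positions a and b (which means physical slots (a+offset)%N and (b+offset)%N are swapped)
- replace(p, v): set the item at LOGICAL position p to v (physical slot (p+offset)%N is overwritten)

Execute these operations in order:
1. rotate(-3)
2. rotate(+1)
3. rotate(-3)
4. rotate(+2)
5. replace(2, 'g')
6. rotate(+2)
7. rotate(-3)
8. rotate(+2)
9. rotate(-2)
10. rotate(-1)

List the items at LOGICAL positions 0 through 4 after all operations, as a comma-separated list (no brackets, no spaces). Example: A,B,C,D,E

After op 1 (rotate(-3)): offset=2, physical=[A,B,C,D,E], logical=[C,D,E,A,B]
After op 2 (rotate(+1)): offset=3, physical=[A,B,C,D,E], logical=[D,E,A,B,C]
After op 3 (rotate(-3)): offset=0, physical=[A,B,C,D,E], logical=[A,B,C,D,E]
After op 4 (rotate(+2)): offset=2, physical=[A,B,C,D,E], logical=[C,D,E,A,B]
After op 5 (replace(2, 'g')): offset=2, physical=[A,B,C,D,g], logical=[C,D,g,A,B]
After op 6 (rotate(+2)): offset=4, physical=[A,B,C,D,g], logical=[g,A,B,C,D]
After op 7 (rotate(-3)): offset=1, physical=[A,B,C,D,g], logical=[B,C,D,g,A]
After op 8 (rotate(+2)): offset=3, physical=[A,B,C,D,g], logical=[D,g,A,B,C]
After op 9 (rotate(-2)): offset=1, physical=[A,B,C,D,g], logical=[B,C,D,g,A]
After op 10 (rotate(-1)): offset=0, physical=[A,B,C,D,g], logical=[A,B,C,D,g]

Answer: A,B,C,D,g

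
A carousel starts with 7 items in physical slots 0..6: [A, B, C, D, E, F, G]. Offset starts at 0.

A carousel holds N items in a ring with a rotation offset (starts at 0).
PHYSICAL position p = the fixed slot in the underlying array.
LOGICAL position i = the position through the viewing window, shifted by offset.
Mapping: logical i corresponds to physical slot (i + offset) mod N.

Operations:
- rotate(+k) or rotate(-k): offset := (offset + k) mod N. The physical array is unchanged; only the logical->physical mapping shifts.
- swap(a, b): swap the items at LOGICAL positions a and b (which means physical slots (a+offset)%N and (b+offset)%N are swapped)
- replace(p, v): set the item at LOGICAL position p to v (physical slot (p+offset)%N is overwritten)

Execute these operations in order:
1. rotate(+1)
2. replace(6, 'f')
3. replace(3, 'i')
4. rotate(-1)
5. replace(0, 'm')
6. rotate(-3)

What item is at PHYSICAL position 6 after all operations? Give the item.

After op 1 (rotate(+1)): offset=1, physical=[A,B,C,D,E,F,G], logical=[B,C,D,E,F,G,A]
After op 2 (replace(6, 'f')): offset=1, physical=[f,B,C,D,E,F,G], logical=[B,C,D,E,F,G,f]
After op 3 (replace(3, 'i')): offset=1, physical=[f,B,C,D,i,F,G], logical=[B,C,D,i,F,G,f]
After op 4 (rotate(-1)): offset=0, physical=[f,B,C,D,i,F,G], logical=[f,B,C,D,i,F,G]
After op 5 (replace(0, 'm')): offset=0, physical=[m,B,C,D,i,F,G], logical=[m,B,C,D,i,F,G]
After op 6 (rotate(-3)): offset=4, physical=[m,B,C,D,i,F,G], logical=[i,F,G,m,B,C,D]

Answer: G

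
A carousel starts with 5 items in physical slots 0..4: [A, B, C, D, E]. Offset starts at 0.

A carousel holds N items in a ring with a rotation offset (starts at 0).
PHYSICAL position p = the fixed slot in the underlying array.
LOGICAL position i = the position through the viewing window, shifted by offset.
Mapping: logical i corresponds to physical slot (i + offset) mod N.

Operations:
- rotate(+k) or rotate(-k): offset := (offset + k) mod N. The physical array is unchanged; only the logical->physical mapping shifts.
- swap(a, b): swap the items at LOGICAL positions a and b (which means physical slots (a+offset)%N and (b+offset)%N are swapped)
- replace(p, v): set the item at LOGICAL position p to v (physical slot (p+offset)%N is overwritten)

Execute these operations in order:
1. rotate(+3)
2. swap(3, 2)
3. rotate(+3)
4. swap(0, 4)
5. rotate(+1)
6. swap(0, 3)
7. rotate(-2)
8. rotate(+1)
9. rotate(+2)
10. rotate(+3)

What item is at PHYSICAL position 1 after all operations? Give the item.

After op 1 (rotate(+3)): offset=3, physical=[A,B,C,D,E], logical=[D,E,A,B,C]
After op 2 (swap(3, 2)): offset=3, physical=[B,A,C,D,E], logical=[D,E,B,A,C]
After op 3 (rotate(+3)): offset=1, physical=[B,A,C,D,E], logical=[A,C,D,E,B]
After op 4 (swap(0, 4)): offset=1, physical=[A,B,C,D,E], logical=[B,C,D,E,A]
After op 5 (rotate(+1)): offset=2, physical=[A,B,C,D,E], logical=[C,D,E,A,B]
After op 6 (swap(0, 3)): offset=2, physical=[C,B,A,D,E], logical=[A,D,E,C,B]
After op 7 (rotate(-2)): offset=0, physical=[C,B,A,D,E], logical=[C,B,A,D,E]
After op 8 (rotate(+1)): offset=1, physical=[C,B,A,D,E], logical=[B,A,D,E,C]
After op 9 (rotate(+2)): offset=3, physical=[C,B,A,D,E], logical=[D,E,C,B,A]
After op 10 (rotate(+3)): offset=1, physical=[C,B,A,D,E], logical=[B,A,D,E,C]

Answer: B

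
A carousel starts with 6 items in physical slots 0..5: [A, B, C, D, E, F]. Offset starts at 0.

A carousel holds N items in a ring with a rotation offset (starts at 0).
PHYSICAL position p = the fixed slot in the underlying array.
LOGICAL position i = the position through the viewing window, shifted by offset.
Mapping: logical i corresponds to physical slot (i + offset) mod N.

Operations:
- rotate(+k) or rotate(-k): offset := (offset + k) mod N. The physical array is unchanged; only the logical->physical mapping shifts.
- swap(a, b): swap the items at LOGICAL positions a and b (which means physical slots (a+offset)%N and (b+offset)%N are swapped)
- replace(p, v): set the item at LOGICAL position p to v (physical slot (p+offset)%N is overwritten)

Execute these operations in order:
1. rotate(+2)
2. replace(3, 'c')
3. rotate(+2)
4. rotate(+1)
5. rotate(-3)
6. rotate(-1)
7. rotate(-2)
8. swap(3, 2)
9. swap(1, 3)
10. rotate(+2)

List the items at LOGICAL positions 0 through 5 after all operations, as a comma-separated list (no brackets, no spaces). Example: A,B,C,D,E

After op 1 (rotate(+2)): offset=2, physical=[A,B,C,D,E,F], logical=[C,D,E,F,A,B]
After op 2 (replace(3, 'c')): offset=2, physical=[A,B,C,D,E,c], logical=[C,D,E,c,A,B]
After op 3 (rotate(+2)): offset=4, physical=[A,B,C,D,E,c], logical=[E,c,A,B,C,D]
After op 4 (rotate(+1)): offset=5, physical=[A,B,C,D,E,c], logical=[c,A,B,C,D,E]
After op 5 (rotate(-3)): offset=2, physical=[A,B,C,D,E,c], logical=[C,D,E,c,A,B]
After op 6 (rotate(-1)): offset=1, physical=[A,B,C,D,E,c], logical=[B,C,D,E,c,A]
After op 7 (rotate(-2)): offset=5, physical=[A,B,C,D,E,c], logical=[c,A,B,C,D,E]
After op 8 (swap(3, 2)): offset=5, physical=[A,C,B,D,E,c], logical=[c,A,C,B,D,E]
After op 9 (swap(1, 3)): offset=5, physical=[B,C,A,D,E,c], logical=[c,B,C,A,D,E]
After op 10 (rotate(+2)): offset=1, physical=[B,C,A,D,E,c], logical=[C,A,D,E,c,B]

Answer: C,A,D,E,c,B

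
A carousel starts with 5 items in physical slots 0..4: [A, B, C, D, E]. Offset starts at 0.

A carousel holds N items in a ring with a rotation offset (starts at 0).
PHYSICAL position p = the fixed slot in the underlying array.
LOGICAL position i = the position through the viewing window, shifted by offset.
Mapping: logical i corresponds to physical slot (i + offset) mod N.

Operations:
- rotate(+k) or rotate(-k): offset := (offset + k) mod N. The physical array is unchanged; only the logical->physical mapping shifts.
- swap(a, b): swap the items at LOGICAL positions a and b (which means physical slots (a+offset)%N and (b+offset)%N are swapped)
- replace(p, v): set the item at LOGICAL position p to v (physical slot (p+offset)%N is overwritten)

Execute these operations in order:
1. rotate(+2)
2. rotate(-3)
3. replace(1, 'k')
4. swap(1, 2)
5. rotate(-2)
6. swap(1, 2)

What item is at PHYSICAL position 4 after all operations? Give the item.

Answer: D

Derivation:
After op 1 (rotate(+2)): offset=2, physical=[A,B,C,D,E], logical=[C,D,E,A,B]
After op 2 (rotate(-3)): offset=4, physical=[A,B,C,D,E], logical=[E,A,B,C,D]
After op 3 (replace(1, 'k')): offset=4, physical=[k,B,C,D,E], logical=[E,k,B,C,D]
After op 4 (swap(1, 2)): offset=4, physical=[B,k,C,D,E], logical=[E,B,k,C,D]
After op 5 (rotate(-2)): offset=2, physical=[B,k,C,D,E], logical=[C,D,E,B,k]
After op 6 (swap(1, 2)): offset=2, physical=[B,k,C,E,D], logical=[C,E,D,B,k]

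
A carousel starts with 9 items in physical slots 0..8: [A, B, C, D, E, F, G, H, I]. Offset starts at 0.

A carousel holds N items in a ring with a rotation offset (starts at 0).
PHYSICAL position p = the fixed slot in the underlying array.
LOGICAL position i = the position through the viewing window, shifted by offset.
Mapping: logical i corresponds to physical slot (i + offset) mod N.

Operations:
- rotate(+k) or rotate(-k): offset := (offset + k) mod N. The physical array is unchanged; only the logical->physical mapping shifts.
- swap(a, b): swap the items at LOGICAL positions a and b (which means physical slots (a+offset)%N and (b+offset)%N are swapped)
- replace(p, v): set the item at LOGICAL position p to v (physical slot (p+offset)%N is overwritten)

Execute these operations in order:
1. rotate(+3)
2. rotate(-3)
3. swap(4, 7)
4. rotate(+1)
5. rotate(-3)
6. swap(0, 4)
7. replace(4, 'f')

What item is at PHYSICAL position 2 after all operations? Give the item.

Answer: f

Derivation:
After op 1 (rotate(+3)): offset=3, physical=[A,B,C,D,E,F,G,H,I], logical=[D,E,F,G,H,I,A,B,C]
After op 2 (rotate(-3)): offset=0, physical=[A,B,C,D,E,F,G,H,I], logical=[A,B,C,D,E,F,G,H,I]
After op 3 (swap(4, 7)): offset=0, physical=[A,B,C,D,H,F,G,E,I], logical=[A,B,C,D,H,F,G,E,I]
After op 4 (rotate(+1)): offset=1, physical=[A,B,C,D,H,F,G,E,I], logical=[B,C,D,H,F,G,E,I,A]
After op 5 (rotate(-3)): offset=7, physical=[A,B,C,D,H,F,G,E,I], logical=[E,I,A,B,C,D,H,F,G]
After op 6 (swap(0, 4)): offset=7, physical=[A,B,E,D,H,F,G,C,I], logical=[C,I,A,B,E,D,H,F,G]
After op 7 (replace(4, 'f')): offset=7, physical=[A,B,f,D,H,F,G,C,I], logical=[C,I,A,B,f,D,H,F,G]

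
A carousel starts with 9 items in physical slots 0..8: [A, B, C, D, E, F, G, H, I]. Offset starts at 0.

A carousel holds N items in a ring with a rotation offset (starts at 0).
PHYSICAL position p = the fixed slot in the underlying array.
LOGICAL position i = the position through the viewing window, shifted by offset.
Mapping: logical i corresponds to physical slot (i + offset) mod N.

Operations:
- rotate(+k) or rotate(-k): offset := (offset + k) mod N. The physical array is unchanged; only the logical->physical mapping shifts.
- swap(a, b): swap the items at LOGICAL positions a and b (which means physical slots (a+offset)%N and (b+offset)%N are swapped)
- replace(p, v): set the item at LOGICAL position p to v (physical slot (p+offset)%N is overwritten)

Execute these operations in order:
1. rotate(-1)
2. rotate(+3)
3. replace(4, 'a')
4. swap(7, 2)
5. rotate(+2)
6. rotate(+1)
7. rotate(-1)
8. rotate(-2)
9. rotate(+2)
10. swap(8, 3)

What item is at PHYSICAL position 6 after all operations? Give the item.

Answer: a

Derivation:
After op 1 (rotate(-1)): offset=8, physical=[A,B,C,D,E,F,G,H,I], logical=[I,A,B,C,D,E,F,G,H]
After op 2 (rotate(+3)): offset=2, physical=[A,B,C,D,E,F,G,H,I], logical=[C,D,E,F,G,H,I,A,B]
After op 3 (replace(4, 'a')): offset=2, physical=[A,B,C,D,E,F,a,H,I], logical=[C,D,E,F,a,H,I,A,B]
After op 4 (swap(7, 2)): offset=2, physical=[E,B,C,D,A,F,a,H,I], logical=[C,D,A,F,a,H,I,E,B]
After op 5 (rotate(+2)): offset=4, physical=[E,B,C,D,A,F,a,H,I], logical=[A,F,a,H,I,E,B,C,D]
After op 6 (rotate(+1)): offset=5, physical=[E,B,C,D,A,F,a,H,I], logical=[F,a,H,I,E,B,C,D,A]
After op 7 (rotate(-1)): offset=4, physical=[E,B,C,D,A,F,a,H,I], logical=[A,F,a,H,I,E,B,C,D]
After op 8 (rotate(-2)): offset=2, physical=[E,B,C,D,A,F,a,H,I], logical=[C,D,A,F,a,H,I,E,B]
After op 9 (rotate(+2)): offset=4, physical=[E,B,C,D,A,F,a,H,I], logical=[A,F,a,H,I,E,B,C,D]
After op 10 (swap(8, 3)): offset=4, physical=[E,B,C,H,A,F,a,D,I], logical=[A,F,a,D,I,E,B,C,H]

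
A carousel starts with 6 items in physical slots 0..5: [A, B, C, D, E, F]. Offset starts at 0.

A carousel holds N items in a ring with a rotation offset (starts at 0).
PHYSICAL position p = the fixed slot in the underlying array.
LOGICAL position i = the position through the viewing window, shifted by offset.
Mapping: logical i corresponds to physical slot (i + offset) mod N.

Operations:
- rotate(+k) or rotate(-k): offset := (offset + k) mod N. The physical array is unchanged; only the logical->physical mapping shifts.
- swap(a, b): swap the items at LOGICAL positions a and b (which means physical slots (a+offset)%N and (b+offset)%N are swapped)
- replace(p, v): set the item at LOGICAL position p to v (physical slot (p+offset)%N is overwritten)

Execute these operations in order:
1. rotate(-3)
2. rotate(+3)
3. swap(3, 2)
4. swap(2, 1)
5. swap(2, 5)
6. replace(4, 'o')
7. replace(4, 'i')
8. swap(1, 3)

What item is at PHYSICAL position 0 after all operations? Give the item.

Answer: A

Derivation:
After op 1 (rotate(-3)): offset=3, physical=[A,B,C,D,E,F], logical=[D,E,F,A,B,C]
After op 2 (rotate(+3)): offset=0, physical=[A,B,C,D,E,F], logical=[A,B,C,D,E,F]
After op 3 (swap(3, 2)): offset=0, physical=[A,B,D,C,E,F], logical=[A,B,D,C,E,F]
After op 4 (swap(2, 1)): offset=0, physical=[A,D,B,C,E,F], logical=[A,D,B,C,E,F]
After op 5 (swap(2, 5)): offset=0, physical=[A,D,F,C,E,B], logical=[A,D,F,C,E,B]
After op 6 (replace(4, 'o')): offset=0, physical=[A,D,F,C,o,B], logical=[A,D,F,C,o,B]
After op 7 (replace(4, 'i')): offset=0, physical=[A,D,F,C,i,B], logical=[A,D,F,C,i,B]
After op 8 (swap(1, 3)): offset=0, physical=[A,C,F,D,i,B], logical=[A,C,F,D,i,B]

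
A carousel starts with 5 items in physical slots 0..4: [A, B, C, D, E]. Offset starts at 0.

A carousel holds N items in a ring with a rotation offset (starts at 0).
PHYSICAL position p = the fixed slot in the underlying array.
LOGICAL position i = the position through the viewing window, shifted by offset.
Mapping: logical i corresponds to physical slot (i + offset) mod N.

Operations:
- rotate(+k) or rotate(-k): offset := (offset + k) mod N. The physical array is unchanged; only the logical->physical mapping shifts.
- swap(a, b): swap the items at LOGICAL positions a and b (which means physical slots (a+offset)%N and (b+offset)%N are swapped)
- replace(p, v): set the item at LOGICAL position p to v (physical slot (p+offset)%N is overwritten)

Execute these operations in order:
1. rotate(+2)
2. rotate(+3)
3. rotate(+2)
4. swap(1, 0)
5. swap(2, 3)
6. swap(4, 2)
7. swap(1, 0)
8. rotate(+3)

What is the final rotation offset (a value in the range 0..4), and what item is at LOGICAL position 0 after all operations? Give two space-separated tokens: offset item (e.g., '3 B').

After op 1 (rotate(+2)): offset=2, physical=[A,B,C,D,E], logical=[C,D,E,A,B]
After op 2 (rotate(+3)): offset=0, physical=[A,B,C,D,E], logical=[A,B,C,D,E]
After op 3 (rotate(+2)): offset=2, physical=[A,B,C,D,E], logical=[C,D,E,A,B]
After op 4 (swap(1, 0)): offset=2, physical=[A,B,D,C,E], logical=[D,C,E,A,B]
After op 5 (swap(2, 3)): offset=2, physical=[E,B,D,C,A], logical=[D,C,A,E,B]
After op 6 (swap(4, 2)): offset=2, physical=[E,A,D,C,B], logical=[D,C,B,E,A]
After op 7 (swap(1, 0)): offset=2, physical=[E,A,C,D,B], logical=[C,D,B,E,A]
After op 8 (rotate(+3)): offset=0, physical=[E,A,C,D,B], logical=[E,A,C,D,B]

Answer: 0 E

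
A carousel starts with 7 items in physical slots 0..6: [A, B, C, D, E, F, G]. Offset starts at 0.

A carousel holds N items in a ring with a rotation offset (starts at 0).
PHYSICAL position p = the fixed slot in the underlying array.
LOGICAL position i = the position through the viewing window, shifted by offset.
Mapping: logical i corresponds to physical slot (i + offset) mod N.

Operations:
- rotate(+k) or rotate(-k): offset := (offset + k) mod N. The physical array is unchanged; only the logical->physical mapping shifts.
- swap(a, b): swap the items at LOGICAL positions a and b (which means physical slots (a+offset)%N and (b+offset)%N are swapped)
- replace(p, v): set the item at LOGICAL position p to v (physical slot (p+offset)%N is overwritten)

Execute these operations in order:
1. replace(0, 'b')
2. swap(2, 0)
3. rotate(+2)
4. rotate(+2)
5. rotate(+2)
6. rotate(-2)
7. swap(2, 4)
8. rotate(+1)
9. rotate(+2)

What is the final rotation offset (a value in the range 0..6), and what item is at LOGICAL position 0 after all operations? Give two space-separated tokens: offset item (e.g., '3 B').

Answer: 0 C

Derivation:
After op 1 (replace(0, 'b')): offset=0, physical=[b,B,C,D,E,F,G], logical=[b,B,C,D,E,F,G]
After op 2 (swap(2, 0)): offset=0, physical=[C,B,b,D,E,F,G], logical=[C,B,b,D,E,F,G]
After op 3 (rotate(+2)): offset=2, physical=[C,B,b,D,E,F,G], logical=[b,D,E,F,G,C,B]
After op 4 (rotate(+2)): offset=4, physical=[C,B,b,D,E,F,G], logical=[E,F,G,C,B,b,D]
After op 5 (rotate(+2)): offset=6, physical=[C,B,b,D,E,F,G], logical=[G,C,B,b,D,E,F]
After op 6 (rotate(-2)): offset=4, physical=[C,B,b,D,E,F,G], logical=[E,F,G,C,B,b,D]
After op 7 (swap(2, 4)): offset=4, physical=[C,G,b,D,E,F,B], logical=[E,F,B,C,G,b,D]
After op 8 (rotate(+1)): offset=5, physical=[C,G,b,D,E,F,B], logical=[F,B,C,G,b,D,E]
After op 9 (rotate(+2)): offset=0, physical=[C,G,b,D,E,F,B], logical=[C,G,b,D,E,F,B]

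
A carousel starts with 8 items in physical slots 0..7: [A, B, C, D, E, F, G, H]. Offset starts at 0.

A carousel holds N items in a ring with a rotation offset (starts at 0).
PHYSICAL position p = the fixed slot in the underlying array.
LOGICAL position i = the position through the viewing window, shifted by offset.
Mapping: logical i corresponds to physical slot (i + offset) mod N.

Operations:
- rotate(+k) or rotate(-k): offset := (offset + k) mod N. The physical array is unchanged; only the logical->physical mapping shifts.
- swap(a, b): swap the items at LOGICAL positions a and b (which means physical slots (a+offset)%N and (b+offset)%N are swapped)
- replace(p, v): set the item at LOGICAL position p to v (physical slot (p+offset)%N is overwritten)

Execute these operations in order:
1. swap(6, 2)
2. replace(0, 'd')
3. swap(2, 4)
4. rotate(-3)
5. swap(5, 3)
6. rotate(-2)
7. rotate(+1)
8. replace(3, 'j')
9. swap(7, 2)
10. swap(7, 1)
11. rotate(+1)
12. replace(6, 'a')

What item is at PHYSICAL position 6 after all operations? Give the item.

Answer: D

Derivation:
After op 1 (swap(6, 2)): offset=0, physical=[A,B,G,D,E,F,C,H], logical=[A,B,G,D,E,F,C,H]
After op 2 (replace(0, 'd')): offset=0, physical=[d,B,G,D,E,F,C,H], logical=[d,B,G,D,E,F,C,H]
After op 3 (swap(2, 4)): offset=0, physical=[d,B,E,D,G,F,C,H], logical=[d,B,E,D,G,F,C,H]
After op 4 (rotate(-3)): offset=5, physical=[d,B,E,D,G,F,C,H], logical=[F,C,H,d,B,E,D,G]
After op 5 (swap(5, 3)): offset=5, physical=[E,B,d,D,G,F,C,H], logical=[F,C,H,E,B,d,D,G]
After op 6 (rotate(-2)): offset=3, physical=[E,B,d,D,G,F,C,H], logical=[D,G,F,C,H,E,B,d]
After op 7 (rotate(+1)): offset=4, physical=[E,B,d,D,G,F,C,H], logical=[G,F,C,H,E,B,d,D]
After op 8 (replace(3, 'j')): offset=4, physical=[E,B,d,D,G,F,C,j], logical=[G,F,C,j,E,B,d,D]
After op 9 (swap(7, 2)): offset=4, physical=[E,B,d,C,G,F,D,j], logical=[G,F,D,j,E,B,d,C]
After op 10 (swap(7, 1)): offset=4, physical=[E,B,d,F,G,C,D,j], logical=[G,C,D,j,E,B,d,F]
After op 11 (rotate(+1)): offset=5, physical=[E,B,d,F,G,C,D,j], logical=[C,D,j,E,B,d,F,G]
After op 12 (replace(6, 'a')): offset=5, physical=[E,B,d,a,G,C,D,j], logical=[C,D,j,E,B,d,a,G]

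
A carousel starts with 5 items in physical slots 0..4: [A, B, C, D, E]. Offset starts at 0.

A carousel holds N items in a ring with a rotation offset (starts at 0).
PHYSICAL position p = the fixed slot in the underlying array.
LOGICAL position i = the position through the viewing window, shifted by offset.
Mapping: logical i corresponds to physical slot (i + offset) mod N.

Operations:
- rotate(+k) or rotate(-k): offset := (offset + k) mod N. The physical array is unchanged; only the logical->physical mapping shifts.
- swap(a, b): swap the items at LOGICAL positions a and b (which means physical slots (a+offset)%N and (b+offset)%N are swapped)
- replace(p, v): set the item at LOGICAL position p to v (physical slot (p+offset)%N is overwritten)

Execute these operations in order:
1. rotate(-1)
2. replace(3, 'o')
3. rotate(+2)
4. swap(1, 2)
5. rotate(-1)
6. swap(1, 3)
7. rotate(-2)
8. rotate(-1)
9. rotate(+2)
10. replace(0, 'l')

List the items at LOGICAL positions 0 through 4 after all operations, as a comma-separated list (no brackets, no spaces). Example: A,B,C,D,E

Answer: l,A,o,D,B

Derivation:
After op 1 (rotate(-1)): offset=4, physical=[A,B,C,D,E], logical=[E,A,B,C,D]
After op 2 (replace(3, 'o')): offset=4, physical=[A,B,o,D,E], logical=[E,A,B,o,D]
After op 3 (rotate(+2)): offset=1, physical=[A,B,o,D,E], logical=[B,o,D,E,A]
After op 4 (swap(1, 2)): offset=1, physical=[A,B,D,o,E], logical=[B,D,o,E,A]
After op 5 (rotate(-1)): offset=0, physical=[A,B,D,o,E], logical=[A,B,D,o,E]
After op 6 (swap(1, 3)): offset=0, physical=[A,o,D,B,E], logical=[A,o,D,B,E]
After op 7 (rotate(-2)): offset=3, physical=[A,o,D,B,E], logical=[B,E,A,o,D]
After op 8 (rotate(-1)): offset=2, physical=[A,o,D,B,E], logical=[D,B,E,A,o]
After op 9 (rotate(+2)): offset=4, physical=[A,o,D,B,E], logical=[E,A,o,D,B]
After op 10 (replace(0, 'l')): offset=4, physical=[A,o,D,B,l], logical=[l,A,o,D,B]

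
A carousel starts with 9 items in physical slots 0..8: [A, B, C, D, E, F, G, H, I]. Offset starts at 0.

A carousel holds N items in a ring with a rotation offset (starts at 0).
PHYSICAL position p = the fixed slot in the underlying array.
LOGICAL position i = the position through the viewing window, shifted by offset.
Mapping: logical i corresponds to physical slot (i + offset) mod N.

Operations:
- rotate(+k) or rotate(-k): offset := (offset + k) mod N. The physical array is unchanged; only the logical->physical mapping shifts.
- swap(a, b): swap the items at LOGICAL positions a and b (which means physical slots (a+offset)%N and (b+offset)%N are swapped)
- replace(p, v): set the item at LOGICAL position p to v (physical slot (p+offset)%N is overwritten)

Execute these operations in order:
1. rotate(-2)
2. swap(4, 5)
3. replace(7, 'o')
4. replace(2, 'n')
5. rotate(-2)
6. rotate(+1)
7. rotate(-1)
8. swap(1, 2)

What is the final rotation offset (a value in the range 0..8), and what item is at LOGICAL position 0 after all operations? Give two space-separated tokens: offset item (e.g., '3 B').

After op 1 (rotate(-2)): offset=7, physical=[A,B,C,D,E,F,G,H,I], logical=[H,I,A,B,C,D,E,F,G]
After op 2 (swap(4, 5)): offset=7, physical=[A,B,D,C,E,F,G,H,I], logical=[H,I,A,B,D,C,E,F,G]
After op 3 (replace(7, 'o')): offset=7, physical=[A,B,D,C,E,o,G,H,I], logical=[H,I,A,B,D,C,E,o,G]
After op 4 (replace(2, 'n')): offset=7, physical=[n,B,D,C,E,o,G,H,I], logical=[H,I,n,B,D,C,E,o,G]
After op 5 (rotate(-2)): offset=5, physical=[n,B,D,C,E,o,G,H,I], logical=[o,G,H,I,n,B,D,C,E]
After op 6 (rotate(+1)): offset=6, physical=[n,B,D,C,E,o,G,H,I], logical=[G,H,I,n,B,D,C,E,o]
After op 7 (rotate(-1)): offset=5, physical=[n,B,D,C,E,o,G,H,I], logical=[o,G,H,I,n,B,D,C,E]
After op 8 (swap(1, 2)): offset=5, physical=[n,B,D,C,E,o,H,G,I], logical=[o,H,G,I,n,B,D,C,E]

Answer: 5 o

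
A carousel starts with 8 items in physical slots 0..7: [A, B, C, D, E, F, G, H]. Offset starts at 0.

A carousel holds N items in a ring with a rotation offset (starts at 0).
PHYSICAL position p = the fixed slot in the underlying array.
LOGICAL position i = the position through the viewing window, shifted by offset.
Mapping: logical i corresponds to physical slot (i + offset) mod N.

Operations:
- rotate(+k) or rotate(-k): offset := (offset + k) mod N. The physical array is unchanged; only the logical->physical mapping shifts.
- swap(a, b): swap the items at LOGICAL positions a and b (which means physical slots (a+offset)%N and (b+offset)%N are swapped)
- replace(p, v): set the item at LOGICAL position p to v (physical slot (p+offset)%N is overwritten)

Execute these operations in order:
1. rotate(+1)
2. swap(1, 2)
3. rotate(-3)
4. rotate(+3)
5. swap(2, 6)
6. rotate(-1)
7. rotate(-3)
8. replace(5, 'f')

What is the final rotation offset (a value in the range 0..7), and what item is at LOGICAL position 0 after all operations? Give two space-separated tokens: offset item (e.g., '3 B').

Answer: 5 F

Derivation:
After op 1 (rotate(+1)): offset=1, physical=[A,B,C,D,E,F,G,H], logical=[B,C,D,E,F,G,H,A]
After op 2 (swap(1, 2)): offset=1, physical=[A,B,D,C,E,F,G,H], logical=[B,D,C,E,F,G,H,A]
After op 3 (rotate(-3)): offset=6, physical=[A,B,D,C,E,F,G,H], logical=[G,H,A,B,D,C,E,F]
After op 4 (rotate(+3)): offset=1, physical=[A,B,D,C,E,F,G,H], logical=[B,D,C,E,F,G,H,A]
After op 5 (swap(2, 6)): offset=1, physical=[A,B,D,H,E,F,G,C], logical=[B,D,H,E,F,G,C,A]
After op 6 (rotate(-1)): offset=0, physical=[A,B,D,H,E,F,G,C], logical=[A,B,D,H,E,F,G,C]
After op 7 (rotate(-3)): offset=5, physical=[A,B,D,H,E,F,G,C], logical=[F,G,C,A,B,D,H,E]
After op 8 (replace(5, 'f')): offset=5, physical=[A,B,f,H,E,F,G,C], logical=[F,G,C,A,B,f,H,E]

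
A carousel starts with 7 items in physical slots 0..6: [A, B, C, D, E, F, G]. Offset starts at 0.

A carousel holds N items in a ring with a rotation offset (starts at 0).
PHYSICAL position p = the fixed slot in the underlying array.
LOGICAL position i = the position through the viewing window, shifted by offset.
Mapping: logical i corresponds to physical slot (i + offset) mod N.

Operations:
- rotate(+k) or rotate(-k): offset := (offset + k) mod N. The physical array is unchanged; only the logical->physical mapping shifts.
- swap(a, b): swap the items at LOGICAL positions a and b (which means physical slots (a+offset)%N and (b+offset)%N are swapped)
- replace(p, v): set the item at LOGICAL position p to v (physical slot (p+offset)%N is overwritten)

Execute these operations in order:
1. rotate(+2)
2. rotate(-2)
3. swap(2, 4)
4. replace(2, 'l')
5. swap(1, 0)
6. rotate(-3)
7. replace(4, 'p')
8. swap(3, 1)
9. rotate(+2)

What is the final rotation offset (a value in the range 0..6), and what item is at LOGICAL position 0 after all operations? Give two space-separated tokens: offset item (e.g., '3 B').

After op 1 (rotate(+2)): offset=2, physical=[A,B,C,D,E,F,G], logical=[C,D,E,F,G,A,B]
After op 2 (rotate(-2)): offset=0, physical=[A,B,C,D,E,F,G], logical=[A,B,C,D,E,F,G]
After op 3 (swap(2, 4)): offset=0, physical=[A,B,E,D,C,F,G], logical=[A,B,E,D,C,F,G]
After op 4 (replace(2, 'l')): offset=0, physical=[A,B,l,D,C,F,G], logical=[A,B,l,D,C,F,G]
After op 5 (swap(1, 0)): offset=0, physical=[B,A,l,D,C,F,G], logical=[B,A,l,D,C,F,G]
After op 6 (rotate(-3)): offset=4, physical=[B,A,l,D,C,F,G], logical=[C,F,G,B,A,l,D]
After op 7 (replace(4, 'p')): offset=4, physical=[B,p,l,D,C,F,G], logical=[C,F,G,B,p,l,D]
After op 8 (swap(3, 1)): offset=4, physical=[F,p,l,D,C,B,G], logical=[C,B,G,F,p,l,D]
After op 9 (rotate(+2)): offset=6, physical=[F,p,l,D,C,B,G], logical=[G,F,p,l,D,C,B]

Answer: 6 G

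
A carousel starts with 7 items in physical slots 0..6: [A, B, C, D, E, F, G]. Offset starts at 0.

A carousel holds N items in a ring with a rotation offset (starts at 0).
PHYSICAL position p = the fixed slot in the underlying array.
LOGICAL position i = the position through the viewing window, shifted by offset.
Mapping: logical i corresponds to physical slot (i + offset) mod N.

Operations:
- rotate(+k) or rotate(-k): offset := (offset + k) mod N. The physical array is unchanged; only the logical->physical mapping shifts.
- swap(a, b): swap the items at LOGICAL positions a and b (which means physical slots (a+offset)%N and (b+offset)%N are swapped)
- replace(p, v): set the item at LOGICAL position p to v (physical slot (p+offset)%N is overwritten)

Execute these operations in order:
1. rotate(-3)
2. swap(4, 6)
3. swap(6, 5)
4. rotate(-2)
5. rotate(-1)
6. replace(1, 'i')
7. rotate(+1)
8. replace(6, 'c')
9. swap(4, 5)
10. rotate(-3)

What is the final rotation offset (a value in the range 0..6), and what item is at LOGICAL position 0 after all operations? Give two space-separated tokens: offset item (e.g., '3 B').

Answer: 6 A

Derivation:
After op 1 (rotate(-3)): offset=4, physical=[A,B,C,D,E,F,G], logical=[E,F,G,A,B,C,D]
After op 2 (swap(4, 6)): offset=4, physical=[A,D,C,B,E,F,G], logical=[E,F,G,A,D,C,B]
After op 3 (swap(6, 5)): offset=4, physical=[A,D,B,C,E,F,G], logical=[E,F,G,A,D,B,C]
After op 4 (rotate(-2)): offset=2, physical=[A,D,B,C,E,F,G], logical=[B,C,E,F,G,A,D]
After op 5 (rotate(-1)): offset=1, physical=[A,D,B,C,E,F,G], logical=[D,B,C,E,F,G,A]
After op 6 (replace(1, 'i')): offset=1, physical=[A,D,i,C,E,F,G], logical=[D,i,C,E,F,G,A]
After op 7 (rotate(+1)): offset=2, physical=[A,D,i,C,E,F,G], logical=[i,C,E,F,G,A,D]
After op 8 (replace(6, 'c')): offset=2, physical=[A,c,i,C,E,F,G], logical=[i,C,E,F,G,A,c]
After op 9 (swap(4, 5)): offset=2, physical=[G,c,i,C,E,F,A], logical=[i,C,E,F,A,G,c]
After op 10 (rotate(-3)): offset=6, physical=[G,c,i,C,E,F,A], logical=[A,G,c,i,C,E,F]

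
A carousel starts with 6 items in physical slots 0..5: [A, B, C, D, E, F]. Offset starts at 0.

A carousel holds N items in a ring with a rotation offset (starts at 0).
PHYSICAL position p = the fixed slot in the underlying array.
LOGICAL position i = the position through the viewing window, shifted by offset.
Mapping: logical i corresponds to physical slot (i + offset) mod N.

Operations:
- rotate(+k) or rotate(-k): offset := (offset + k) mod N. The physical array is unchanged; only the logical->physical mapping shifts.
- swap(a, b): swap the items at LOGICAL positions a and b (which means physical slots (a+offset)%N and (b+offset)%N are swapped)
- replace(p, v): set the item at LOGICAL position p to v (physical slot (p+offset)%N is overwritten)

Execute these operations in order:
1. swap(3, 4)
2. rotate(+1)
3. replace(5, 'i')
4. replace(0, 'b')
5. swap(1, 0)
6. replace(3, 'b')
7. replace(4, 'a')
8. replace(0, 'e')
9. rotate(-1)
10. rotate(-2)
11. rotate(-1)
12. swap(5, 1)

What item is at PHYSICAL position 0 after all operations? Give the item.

After op 1 (swap(3, 4)): offset=0, physical=[A,B,C,E,D,F], logical=[A,B,C,E,D,F]
After op 2 (rotate(+1)): offset=1, physical=[A,B,C,E,D,F], logical=[B,C,E,D,F,A]
After op 3 (replace(5, 'i')): offset=1, physical=[i,B,C,E,D,F], logical=[B,C,E,D,F,i]
After op 4 (replace(0, 'b')): offset=1, physical=[i,b,C,E,D,F], logical=[b,C,E,D,F,i]
After op 5 (swap(1, 0)): offset=1, physical=[i,C,b,E,D,F], logical=[C,b,E,D,F,i]
After op 6 (replace(3, 'b')): offset=1, physical=[i,C,b,E,b,F], logical=[C,b,E,b,F,i]
After op 7 (replace(4, 'a')): offset=1, physical=[i,C,b,E,b,a], logical=[C,b,E,b,a,i]
After op 8 (replace(0, 'e')): offset=1, physical=[i,e,b,E,b,a], logical=[e,b,E,b,a,i]
After op 9 (rotate(-1)): offset=0, physical=[i,e,b,E,b,a], logical=[i,e,b,E,b,a]
After op 10 (rotate(-2)): offset=4, physical=[i,e,b,E,b,a], logical=[b,a,i,e,b,E]
After op 11 (rotate(-1)): offset=3, physical=[i,e,b,E,b,a], logical=[E,b,a,i,e,b]
After op 12 (swap(5, 1)): offset=3, physical=[i,e,b,E,b,a], logical=[E,b,a,i,e,b]

Answer: i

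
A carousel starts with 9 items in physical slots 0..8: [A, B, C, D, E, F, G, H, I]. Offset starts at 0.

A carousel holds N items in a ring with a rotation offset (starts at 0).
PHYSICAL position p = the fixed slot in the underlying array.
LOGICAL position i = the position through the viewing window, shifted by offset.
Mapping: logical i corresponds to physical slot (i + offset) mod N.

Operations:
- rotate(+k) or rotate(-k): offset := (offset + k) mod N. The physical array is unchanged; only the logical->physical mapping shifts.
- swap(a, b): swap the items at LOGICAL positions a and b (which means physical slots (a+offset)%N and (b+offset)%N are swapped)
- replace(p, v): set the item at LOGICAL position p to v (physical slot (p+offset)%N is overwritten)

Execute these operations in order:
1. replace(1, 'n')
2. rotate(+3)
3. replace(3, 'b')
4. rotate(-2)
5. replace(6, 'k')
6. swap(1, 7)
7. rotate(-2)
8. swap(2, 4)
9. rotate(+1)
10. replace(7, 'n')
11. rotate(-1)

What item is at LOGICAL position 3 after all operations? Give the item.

After op 1 (replace(1, 'n')): offset=0, physical=[A,n,C,D,E,F,G,H,I], logical=[A,n,C,D,E,F,G,H,I]
After op 2 (rotate(+3)): offset=3, physical=[A,n,C,D,E,F,G,H,I], logical=[D,E,F,G,H,I,A,n,C]
After op 3 (replace(3, 'b')): offset=3, physical=[A,n,C,D,E,F,b,H,I], logical=[D,E,F,b,H,I,A,n,C]
After op 4 (rotate(-2)): offset=1, physical=[A,n,C,D,E,F,b,H,I], logical=[n,C,D,E,F,b,H,I,A]
After op 5 (replace(6, 'k')): offset=1, physical=[A,n,C,D,E,F,b,k,I], logical=[n,C,D,E,F,b,k,I,A]
After op 6 (swap(1, 7)): offset=1, physical=[A,n,I,D,E,F,b,k,C], logical=[n,I,D,E,F,b,k,C,A]
After op 7 (rotate(-2)): offset=8, physical=[A,n,I,D,E,F,b,k,C], logical=[C,A,n,I,D,E,F,b,k]
After op 8 (swap(2, 4)): offset=8, physical=[A,D,I,n,E,F,b,k,C], logical=[C,A,D,I,n,E,F,b,k]
After op 9 (rotate(+1)): offset=0, physical=[A,D,I,n,E,F,b,k,C], logical=[A,D,I,n,E,F,b,k,C]
After op 10 (replace(7, 'n')): offset=0, physical=[A,D,I,n,E,F,b,n,C], logical=[A,D,I,n,E,F,b,n,C]
After op 11 (rotate(-1)): offset=8, physical=[A,D,I,n,E,F,b,n,C], logical=[C,A,D,I,n,E,F,b,n]

Answer: I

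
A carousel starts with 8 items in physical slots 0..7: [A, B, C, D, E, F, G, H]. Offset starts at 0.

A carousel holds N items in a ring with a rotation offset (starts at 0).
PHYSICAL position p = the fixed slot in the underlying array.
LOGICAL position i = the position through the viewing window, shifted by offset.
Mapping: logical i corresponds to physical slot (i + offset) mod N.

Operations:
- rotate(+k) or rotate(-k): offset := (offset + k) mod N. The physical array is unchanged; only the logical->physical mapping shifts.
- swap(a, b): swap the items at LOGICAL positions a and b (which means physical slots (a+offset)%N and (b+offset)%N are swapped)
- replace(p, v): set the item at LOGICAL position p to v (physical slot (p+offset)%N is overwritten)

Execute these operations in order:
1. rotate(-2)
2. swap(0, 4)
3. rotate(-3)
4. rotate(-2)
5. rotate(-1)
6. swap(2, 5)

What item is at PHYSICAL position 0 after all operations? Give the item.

Answer: A

Derivation:
After op 1 (rotate(-2)): offset=6, physical=[A,B,C,D,E,F,G,H], logical=[G,H,A,B,C,D,E,F]
After op 2 (swap(0, 4)): offset=6, physical=[A,B,G,D,E,F,C,H], logical=[C,H,A,B,G,D,E,F]
After op 3 (rotate(-3)): offset=3, physical=[A,B,G,D,E,F,C,H], logical=[D,E,F,C,H,A,B,G]
After op 4 (rotate(-2)): offset=1, physical=[A,B,G,D,E,F,C,H], logical=[B,G,D,E,F,C,H,A]
After op 5 (rotate(-1)): offset=0, physical=[A,B,G,D,E,F,C,H], logical=[A,B,G,D,E,F,C,H]
After op 6 (swap(2, 5)): offset=0, physical=[A,B,F,D,E,G,C,H], logical=[A,B,F,D,E,G,C,H]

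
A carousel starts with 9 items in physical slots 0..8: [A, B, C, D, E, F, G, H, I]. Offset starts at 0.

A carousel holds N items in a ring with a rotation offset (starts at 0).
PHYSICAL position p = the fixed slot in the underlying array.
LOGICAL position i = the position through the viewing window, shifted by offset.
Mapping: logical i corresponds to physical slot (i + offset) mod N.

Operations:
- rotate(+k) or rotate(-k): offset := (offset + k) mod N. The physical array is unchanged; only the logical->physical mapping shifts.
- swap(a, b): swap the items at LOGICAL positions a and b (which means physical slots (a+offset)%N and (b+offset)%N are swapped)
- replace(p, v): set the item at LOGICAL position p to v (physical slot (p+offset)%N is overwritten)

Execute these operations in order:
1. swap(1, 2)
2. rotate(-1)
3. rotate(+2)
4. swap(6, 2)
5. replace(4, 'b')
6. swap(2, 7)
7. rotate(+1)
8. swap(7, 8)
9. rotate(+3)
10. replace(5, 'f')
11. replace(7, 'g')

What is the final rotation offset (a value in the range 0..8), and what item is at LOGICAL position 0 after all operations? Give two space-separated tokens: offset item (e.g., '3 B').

After op 1 (swap(1, 2)): offset=0, physical=[A,C,B,D,E,F,G,H,I], logical=[A,C,B,D,E,F,G,H,I]
After op 2 (rotate(-1)): offset=8, physical=[A,C,B,D,E,F,G,H,I], logical=[I,A,C,B,D,E,F,G,H]
After op 3 (rotate(+2)): offset=1, physical=[A,C,B,D,E,F,G,H,I], logical=[C,B,D,E,F,G,H,I,A]
After op 4 (swap(6, 2)): offset=1, physical=[A,C,B,H,E,F,G,D,I], logical=[C,B,H,E,F,G,D,I,A]
After op 5 (replace(4, 'b')): offset=1, physical=[A,C,B,H,E,b,G,D,I], logical=[C,B,H,E,b,G,D,I,A]
After op 6 (swap(2, 7)): offset=1, physical=[A,C,B,I,E,b,G,D,H], logical=[C,B,I,E,b,G,D,H,A]
After op 7 (rotate(+1)): offset=2, physical=[A,C,B,I,E,b,G,D,H], logical=[B,I,E,b,G,D,H,A,C]
After op 8 (swap(7, 8)): offset=2, physical=[C,A,B,I,E,b,G,D,H], logical=[B,I,E,b,G,D,H,C,A]
After op 9 (rotate(+3)): offset=5, physical=[C,A,B,I,E,b,G,D,H], logical=[b,G,D,H,C,A,B,I,E]
After op 10 (replace(5, 'f')): offset=5, physical=[C,f,B,I,E,b,G,D,H], logical=[b,G,D,H,C,f,B,I,E]
After op 11 (replace(7, 'g')): offset=5, physical=[C,f,B,g,E,b,G,D,H], logical=[b,G,D,H,C,f,B,g,E]

Answer: 5 b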